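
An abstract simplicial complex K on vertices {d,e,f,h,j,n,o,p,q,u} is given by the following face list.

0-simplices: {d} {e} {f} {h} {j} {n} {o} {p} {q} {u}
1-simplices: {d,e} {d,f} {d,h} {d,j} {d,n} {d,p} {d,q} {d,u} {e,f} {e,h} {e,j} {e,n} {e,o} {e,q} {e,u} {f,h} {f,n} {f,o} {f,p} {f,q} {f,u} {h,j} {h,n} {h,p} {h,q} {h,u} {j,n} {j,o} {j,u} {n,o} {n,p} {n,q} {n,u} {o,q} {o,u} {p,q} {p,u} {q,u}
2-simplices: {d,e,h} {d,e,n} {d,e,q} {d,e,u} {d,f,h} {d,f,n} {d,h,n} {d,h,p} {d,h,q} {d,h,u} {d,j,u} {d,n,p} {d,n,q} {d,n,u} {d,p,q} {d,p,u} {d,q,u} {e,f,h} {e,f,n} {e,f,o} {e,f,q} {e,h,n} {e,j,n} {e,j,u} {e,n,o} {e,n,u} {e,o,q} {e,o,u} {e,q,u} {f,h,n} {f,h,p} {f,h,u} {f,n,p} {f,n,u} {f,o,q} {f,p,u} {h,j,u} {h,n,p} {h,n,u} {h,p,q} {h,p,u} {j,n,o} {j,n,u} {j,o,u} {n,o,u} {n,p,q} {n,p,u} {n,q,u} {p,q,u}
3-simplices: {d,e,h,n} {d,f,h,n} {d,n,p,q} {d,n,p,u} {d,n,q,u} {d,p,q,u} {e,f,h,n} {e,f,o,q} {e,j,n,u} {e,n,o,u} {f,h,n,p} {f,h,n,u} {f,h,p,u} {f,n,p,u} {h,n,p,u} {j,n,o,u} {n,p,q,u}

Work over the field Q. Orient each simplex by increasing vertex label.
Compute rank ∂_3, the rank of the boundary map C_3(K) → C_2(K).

rank∂_3=15

n_0=10 n_1=38 n_2=49 n_3=17  [Q]
∂1: piv[de,df,dh,dj,dn,dp,dq,du,eo] rk=9  ker:ef,eh,ej,en,eq,eu,fh,fn,fo,fp,fq,fu,hj,hn,hp,hq,hu,jn,jo,ju,no,np,nq,nu,oq,ou,pq,pu,qu
∂2: piv[deh,den,deq,deu,dfh,dfn,dhn,dhp,dhq,dhu,dju,dnp,dnq,dnu,dpq,dpu,dqu,efh,efo,efq,ejn,eju,eno,eoq,eou,fhp,fhu,hju,jno] rk=29  ker:efn,ehn,enu,equ,fhn,fnp,fnu,foq,fpu,hnp,hnu,hpq,hpu,jnu,jou,nou,npq,npu,nqu,pqu
∂3: piv[dehn,dfhn,dnpq,dnpu,dnqu,dpqu,efhn,efoq,ejnu,enou,fhnp,fhnu,fhpu,fnpu,jnou] rk=15  ker:hnpu,npqu
rk∂_3=15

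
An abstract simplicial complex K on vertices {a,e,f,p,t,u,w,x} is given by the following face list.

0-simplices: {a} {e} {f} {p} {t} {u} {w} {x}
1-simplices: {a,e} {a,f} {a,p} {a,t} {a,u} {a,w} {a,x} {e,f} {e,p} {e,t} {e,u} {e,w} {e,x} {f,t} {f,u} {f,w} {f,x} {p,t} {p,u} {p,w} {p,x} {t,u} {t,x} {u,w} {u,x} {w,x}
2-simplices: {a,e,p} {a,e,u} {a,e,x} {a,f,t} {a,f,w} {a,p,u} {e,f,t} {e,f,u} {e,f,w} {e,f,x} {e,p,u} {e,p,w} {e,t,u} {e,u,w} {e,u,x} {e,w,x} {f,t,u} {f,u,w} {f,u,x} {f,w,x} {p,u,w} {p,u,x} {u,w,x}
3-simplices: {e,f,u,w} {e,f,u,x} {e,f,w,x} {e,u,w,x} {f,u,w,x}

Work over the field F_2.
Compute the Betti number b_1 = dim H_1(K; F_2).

b_1=3

n_0=8 n_1=26 n_2=23 n_3=5  [Z2]
∂1: piv[ae,af,ap,at,au,aw,ax] rk=7  ker:ef,ep,et,eu,ew,ex,ft,fu,fw,fx,pt,pu,pw,px,tu,tx,uw,ux,wx
∂2: piv[aep,aeu,aex,aft,afw,apu,eft,efu,efw,efx,epw,etu,euw,eux,ewx,pux] rk=16  ker:epu,ftu,fuw,fux,fwx,puw,uwx
∂3: piv[efuw,efux,efwx,euwx] rk=4  ker:fuwx
b_1=(26−7)−16=3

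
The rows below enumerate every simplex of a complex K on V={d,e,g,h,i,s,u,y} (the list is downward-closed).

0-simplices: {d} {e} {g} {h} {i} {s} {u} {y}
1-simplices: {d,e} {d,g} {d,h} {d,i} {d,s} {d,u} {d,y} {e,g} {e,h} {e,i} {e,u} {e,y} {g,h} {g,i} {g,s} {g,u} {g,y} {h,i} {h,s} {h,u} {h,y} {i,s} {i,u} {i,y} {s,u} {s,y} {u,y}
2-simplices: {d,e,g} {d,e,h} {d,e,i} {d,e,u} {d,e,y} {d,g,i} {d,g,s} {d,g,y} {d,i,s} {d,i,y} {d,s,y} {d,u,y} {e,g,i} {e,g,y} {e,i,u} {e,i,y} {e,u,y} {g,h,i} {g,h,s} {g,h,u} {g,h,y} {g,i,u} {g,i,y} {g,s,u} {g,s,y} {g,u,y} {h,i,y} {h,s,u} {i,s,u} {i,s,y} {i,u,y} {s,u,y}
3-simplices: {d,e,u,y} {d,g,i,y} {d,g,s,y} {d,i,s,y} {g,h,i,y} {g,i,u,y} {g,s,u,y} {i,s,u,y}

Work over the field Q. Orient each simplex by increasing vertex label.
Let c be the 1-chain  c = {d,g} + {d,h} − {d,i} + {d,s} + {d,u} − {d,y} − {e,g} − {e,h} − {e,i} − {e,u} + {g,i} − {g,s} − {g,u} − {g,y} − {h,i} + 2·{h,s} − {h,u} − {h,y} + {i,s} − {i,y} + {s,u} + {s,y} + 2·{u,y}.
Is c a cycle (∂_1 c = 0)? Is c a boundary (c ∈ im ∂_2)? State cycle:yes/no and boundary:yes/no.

cycle:no boundary:no

n_0=8 n_1=27 n_2=32 n_3=8  [Q]
∂1: piv[de,dg,dh,di,ds,du,dy] rk=7  ker:eg,eh,ei,eu,ey,gh,gi,gs,gu,gy,hi,hs,hu,hy,is,iu,iy,su,sy,uy
∂2: piv[deg,deh,dei,deu,dey,dgi,dgs,dgy,dis,diy,dsy,duy,eiu,ghi,ghs,ghu,ghy,giu,gsu] rk=19  ker:egi,egy,eiy,euy,giy,gsy,guy,hiy,hsu,isu,isy,iuy,suy
∂3: piv[deuy,dgiy,dgsy,disy,ghiy,giuy,gsuy,isuy] rk=8
∂1c = −2·{d} + 4·{e} + 2·{g} + {h} − 2·{i} + {s} − 3·{u} − {y}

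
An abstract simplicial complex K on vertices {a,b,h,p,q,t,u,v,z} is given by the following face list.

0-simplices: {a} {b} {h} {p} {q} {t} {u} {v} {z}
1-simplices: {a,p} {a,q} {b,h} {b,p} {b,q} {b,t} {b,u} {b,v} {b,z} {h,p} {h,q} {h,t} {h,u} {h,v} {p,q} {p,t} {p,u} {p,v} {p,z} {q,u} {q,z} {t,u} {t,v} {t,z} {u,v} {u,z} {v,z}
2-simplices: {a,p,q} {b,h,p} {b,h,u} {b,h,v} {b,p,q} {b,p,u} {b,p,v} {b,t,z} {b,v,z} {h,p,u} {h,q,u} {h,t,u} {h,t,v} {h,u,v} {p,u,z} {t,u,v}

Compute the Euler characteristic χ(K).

n_0=9 n_1=27 n_2=16
χ=+9−27+16=-2

χ(K)=-2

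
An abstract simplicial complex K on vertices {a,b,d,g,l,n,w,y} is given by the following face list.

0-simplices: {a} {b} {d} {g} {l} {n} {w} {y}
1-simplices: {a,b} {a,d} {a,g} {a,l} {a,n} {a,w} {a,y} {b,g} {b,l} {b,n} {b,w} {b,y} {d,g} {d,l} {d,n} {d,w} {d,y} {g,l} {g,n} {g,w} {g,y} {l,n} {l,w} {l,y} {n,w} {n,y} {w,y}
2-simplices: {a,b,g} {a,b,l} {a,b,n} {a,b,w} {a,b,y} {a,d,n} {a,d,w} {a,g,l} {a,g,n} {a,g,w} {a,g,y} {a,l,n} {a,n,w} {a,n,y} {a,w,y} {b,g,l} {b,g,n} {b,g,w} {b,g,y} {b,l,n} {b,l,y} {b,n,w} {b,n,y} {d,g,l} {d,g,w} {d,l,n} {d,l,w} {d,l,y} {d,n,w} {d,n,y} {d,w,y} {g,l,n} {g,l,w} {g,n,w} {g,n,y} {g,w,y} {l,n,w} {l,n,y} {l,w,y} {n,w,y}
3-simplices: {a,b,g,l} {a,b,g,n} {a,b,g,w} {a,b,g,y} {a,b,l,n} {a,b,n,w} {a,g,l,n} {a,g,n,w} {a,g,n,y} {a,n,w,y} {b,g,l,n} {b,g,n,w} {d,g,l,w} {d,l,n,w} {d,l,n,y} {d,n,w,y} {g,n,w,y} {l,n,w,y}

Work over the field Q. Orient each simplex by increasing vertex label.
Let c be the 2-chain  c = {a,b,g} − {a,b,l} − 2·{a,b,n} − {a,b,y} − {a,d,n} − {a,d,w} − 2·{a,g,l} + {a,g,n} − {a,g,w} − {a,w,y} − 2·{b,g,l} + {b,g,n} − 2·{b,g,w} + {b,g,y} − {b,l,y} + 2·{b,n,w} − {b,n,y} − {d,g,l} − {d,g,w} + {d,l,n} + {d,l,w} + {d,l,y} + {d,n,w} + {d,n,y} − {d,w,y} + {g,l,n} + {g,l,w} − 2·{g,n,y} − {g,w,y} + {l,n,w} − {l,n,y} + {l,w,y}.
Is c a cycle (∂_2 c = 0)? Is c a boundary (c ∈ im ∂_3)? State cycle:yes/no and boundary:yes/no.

cycle:no boundary:no

n_0=8 n_1=27 n_2=40 n_3=18  [Q]
∂1: piv[ab,ad,ag,al,an,aw,ay] rk=7  ker:bg,bl,bn,bw,by,dg,dl,dn,dw,dy,gl,gn,gw,gy,ln,lw,ly,nw,ny,wy
∂2: piv[abg,abl,abn,abw,aby,adn,adw,agl,agn,agw,agy,aln,anw,any,awy,bly,dgl,dgw,dlw,dly] rk=20  ker:bgl,bgn,bgw,bgy,bln,bnw,bny,dln,dnw,dny,dwy,gln,glw,gnw,gny,gwy,lnw,lny,lwy,nwy
∂3: piv[abgl,abgn,abgw,abgy,abln,abnw,agln,agnw,agny,anwy,dglw,dlnw,dlny,dnwy,gnwy,lnwy] rk=16  ker:bgln,bgnw
∂2c = −3·{a,b} − 2·{a,d} − 3·{a,g} + 3·{a,l} + 2·{a,n} + {a,w} + 2·{a,y} − {b,g} − 2·{b,n} − 2·{d,g} + 4·{d,l} − 3·{d,w} − {d,y} − 3·{g,l} − {g,n} − 6·{g,w} + 4·{g,y} + 2·{l,n} + 2·{l,w} + 4·{n,w} − 3·{n,y} − 2·{w,y}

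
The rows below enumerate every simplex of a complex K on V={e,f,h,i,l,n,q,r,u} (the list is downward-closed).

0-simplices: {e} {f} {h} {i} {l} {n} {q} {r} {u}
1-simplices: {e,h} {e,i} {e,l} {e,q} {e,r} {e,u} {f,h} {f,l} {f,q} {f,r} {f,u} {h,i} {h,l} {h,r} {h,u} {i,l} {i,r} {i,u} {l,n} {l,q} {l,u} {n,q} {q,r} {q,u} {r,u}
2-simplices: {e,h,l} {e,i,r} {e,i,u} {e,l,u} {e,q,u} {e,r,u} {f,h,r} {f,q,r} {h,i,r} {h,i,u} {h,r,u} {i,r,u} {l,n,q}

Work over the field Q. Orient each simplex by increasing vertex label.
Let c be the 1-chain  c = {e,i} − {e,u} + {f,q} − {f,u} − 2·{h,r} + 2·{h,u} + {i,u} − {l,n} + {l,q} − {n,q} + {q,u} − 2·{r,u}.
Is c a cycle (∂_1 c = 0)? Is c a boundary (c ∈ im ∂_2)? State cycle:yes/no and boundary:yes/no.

n_0=9 n_1=25 n_2=13  [Q]
∂1: piv[eh,ei,el,eq,er,eu,fh,ln] rk=8  ker:fl,fq,fr,fu,hi,hl,hr,hu,il,ir,iu,lq,lu,nq,qr,qu,ru
∂2: piv[ehl,eir,eiu,elu,equ,eru,fhr,fqr,hir,hiu,lnq] rk=11  ker:hru,iru
∂1c = 0
c vs im∂2: residual ≠ 0 ⇒ not boundary

cycle:yes boundary:no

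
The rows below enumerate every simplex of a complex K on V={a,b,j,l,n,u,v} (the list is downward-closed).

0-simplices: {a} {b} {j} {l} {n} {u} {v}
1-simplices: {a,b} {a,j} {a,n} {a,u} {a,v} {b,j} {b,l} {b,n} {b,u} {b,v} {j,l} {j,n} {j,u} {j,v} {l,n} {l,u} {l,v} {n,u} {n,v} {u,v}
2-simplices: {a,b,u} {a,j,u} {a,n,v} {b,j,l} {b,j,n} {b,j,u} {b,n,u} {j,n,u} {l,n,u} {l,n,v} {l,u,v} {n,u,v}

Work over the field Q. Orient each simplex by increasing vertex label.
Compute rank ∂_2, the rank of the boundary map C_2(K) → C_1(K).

n_0=7 n_1=20 n_2=12  [Q]
∂1: piv[ab,aj,an,au,av,bl] rk=6  ker:bj,bn,bu,bv,jl,jn,ju,jv,ln,lu,lv,nu,nv,uv
∂2: piv[abu,aju,anv,bjl,bjn,bju,bnu,lnu,lnv,luv] rk=10  ker:jnu,nuv
rk∂_2=10

rank∂_2=10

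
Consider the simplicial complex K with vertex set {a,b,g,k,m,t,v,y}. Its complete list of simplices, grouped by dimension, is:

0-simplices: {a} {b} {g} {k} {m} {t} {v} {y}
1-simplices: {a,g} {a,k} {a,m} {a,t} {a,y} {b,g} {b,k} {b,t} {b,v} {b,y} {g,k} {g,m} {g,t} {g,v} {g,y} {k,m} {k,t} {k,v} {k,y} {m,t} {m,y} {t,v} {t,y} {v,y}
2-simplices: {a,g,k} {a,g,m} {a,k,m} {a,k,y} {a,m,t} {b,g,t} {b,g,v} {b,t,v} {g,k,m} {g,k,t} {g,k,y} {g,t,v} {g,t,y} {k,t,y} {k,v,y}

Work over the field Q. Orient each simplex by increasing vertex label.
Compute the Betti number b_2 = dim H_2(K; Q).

n_0=8 n_1=24 n_2=15  [Q]
∂1: piv[ag,ak,am,at,ay,bg,bv] rk=7  ker:bk,bt,by,gk,gm,gt,gv,gy,km,kt,kv,ky,mt,my,tv,ty,vy
∂2: piv[agk,agm,akm,aky,amt,bgt,bgv,btv,gkt,gky,gty,kvy] rk=12  ker:gkm,gtv,kty
b_2=(15−12)−0=3

b_2=3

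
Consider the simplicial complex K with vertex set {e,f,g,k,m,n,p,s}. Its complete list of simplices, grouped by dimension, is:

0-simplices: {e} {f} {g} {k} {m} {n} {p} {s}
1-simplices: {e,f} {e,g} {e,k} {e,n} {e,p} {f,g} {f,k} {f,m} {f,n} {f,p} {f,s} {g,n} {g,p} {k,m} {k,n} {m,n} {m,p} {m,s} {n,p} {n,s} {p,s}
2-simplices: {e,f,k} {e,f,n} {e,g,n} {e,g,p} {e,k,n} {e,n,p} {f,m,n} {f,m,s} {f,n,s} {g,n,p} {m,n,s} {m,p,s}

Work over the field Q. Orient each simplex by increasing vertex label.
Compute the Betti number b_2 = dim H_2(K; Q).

n_0=8 n_1=21 n_2=12  [Q]
∂1: piv[ef,eg,ek,en,ep,fm,fs] rk=7  ker:fg,fk,fn,fp,gn,gp,km,kn,mn,mp,ms,np,ns,ps
∂2: piv[efk,efn,egn,egp,ekn,enp,fmn,fms,fns,mps] rk=10  ker:gnp,mns
b_2=(12−10)−0=2

b_2=2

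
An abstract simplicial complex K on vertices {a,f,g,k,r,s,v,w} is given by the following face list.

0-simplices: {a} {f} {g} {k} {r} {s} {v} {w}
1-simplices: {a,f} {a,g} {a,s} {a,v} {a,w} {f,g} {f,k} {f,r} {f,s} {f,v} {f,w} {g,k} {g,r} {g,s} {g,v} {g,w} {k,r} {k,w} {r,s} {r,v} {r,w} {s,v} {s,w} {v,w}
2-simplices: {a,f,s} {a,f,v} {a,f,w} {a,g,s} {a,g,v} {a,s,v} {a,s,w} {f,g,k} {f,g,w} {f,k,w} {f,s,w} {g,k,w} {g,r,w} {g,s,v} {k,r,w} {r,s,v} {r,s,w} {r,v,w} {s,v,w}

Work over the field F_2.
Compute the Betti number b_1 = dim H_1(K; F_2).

b_1=2

n_0=8 n_1=24 n_2=19  [Z2]
∂1: piv[af,ag,as,av,aw,fk,fr] rk=7  ker:fg,fs,fv,fw,gk,gr,gs,gv,gw,kr,kw,rs,rv,rw,sv,sw,vw
∂2: piv[afs,afv,afw,ags,agv,asv,asw,fgk,fgw,fkw,grw,krw,rsv,rsw,rvw] rk=15  ker:fsw,gkw,gsv,svw
b_1=(24−7)−15=2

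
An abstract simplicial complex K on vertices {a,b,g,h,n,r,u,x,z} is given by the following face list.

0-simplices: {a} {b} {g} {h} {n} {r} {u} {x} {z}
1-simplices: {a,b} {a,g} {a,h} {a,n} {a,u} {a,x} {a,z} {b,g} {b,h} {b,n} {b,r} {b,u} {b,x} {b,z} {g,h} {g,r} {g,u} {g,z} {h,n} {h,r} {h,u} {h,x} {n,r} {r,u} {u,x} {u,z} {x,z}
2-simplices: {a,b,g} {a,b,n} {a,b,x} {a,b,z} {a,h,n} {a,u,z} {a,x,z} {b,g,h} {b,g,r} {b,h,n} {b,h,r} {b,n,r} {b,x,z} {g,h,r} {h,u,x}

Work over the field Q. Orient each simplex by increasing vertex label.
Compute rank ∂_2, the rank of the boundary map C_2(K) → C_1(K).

n_0=9 n_1=27 n_2=15  [Q]
∂1: piv[ab,ag,ah,an,au,ax,az,br] rk=8  ker:bg,bh,bn,bu,bx,bz,gh,gr,gu,gz,hn,hr,hu,hx,nr,ru,ux,uz,xz
∂2: piv[abg,abn,abx,abz,ahn,auz,axz,bgh,bgr,bhn,bhr,bnr,hux] rk=13  ker:bxz,ghr
rk∂_2=13

rank∂_2=13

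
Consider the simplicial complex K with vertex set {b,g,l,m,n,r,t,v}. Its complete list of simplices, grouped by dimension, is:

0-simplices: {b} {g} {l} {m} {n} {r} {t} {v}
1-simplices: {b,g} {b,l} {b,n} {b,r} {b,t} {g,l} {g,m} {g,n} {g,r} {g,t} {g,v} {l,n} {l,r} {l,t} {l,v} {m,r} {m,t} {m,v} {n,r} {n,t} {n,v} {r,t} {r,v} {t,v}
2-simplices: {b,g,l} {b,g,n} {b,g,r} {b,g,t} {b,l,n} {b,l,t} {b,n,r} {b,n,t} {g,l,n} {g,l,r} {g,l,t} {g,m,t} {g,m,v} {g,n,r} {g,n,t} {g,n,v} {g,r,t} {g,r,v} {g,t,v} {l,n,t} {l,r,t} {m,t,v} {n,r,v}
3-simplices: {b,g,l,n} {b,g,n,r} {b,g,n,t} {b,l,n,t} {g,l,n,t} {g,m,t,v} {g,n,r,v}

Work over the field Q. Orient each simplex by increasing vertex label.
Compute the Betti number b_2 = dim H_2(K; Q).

n_0=8 n_1=24 n_2=23 n_3=7  [Q]
∂1: piv[bg,bl,bn,br,bt,gm,gv] rk=7  ker:gl,gn,gr,gt,ln,lr,lt,lv,mr,mt,mv,nr,nt,nv,rt,rv,tv
∂2: piv[bgl,bgn,bgr,bgt,bln,blt,bnr,bnt,glr,gmt,gmv,gnv,grt,grv,gtv] rk=15  ker:gln,glt,gnr,gnt,lnt,lrt,mtv,nrv
∂3: piv[bgln,bgnr,bgnt,blnt,glnt,gmtv,gnrv] rk=7
b_2=(23−15)−7=1

b_2=1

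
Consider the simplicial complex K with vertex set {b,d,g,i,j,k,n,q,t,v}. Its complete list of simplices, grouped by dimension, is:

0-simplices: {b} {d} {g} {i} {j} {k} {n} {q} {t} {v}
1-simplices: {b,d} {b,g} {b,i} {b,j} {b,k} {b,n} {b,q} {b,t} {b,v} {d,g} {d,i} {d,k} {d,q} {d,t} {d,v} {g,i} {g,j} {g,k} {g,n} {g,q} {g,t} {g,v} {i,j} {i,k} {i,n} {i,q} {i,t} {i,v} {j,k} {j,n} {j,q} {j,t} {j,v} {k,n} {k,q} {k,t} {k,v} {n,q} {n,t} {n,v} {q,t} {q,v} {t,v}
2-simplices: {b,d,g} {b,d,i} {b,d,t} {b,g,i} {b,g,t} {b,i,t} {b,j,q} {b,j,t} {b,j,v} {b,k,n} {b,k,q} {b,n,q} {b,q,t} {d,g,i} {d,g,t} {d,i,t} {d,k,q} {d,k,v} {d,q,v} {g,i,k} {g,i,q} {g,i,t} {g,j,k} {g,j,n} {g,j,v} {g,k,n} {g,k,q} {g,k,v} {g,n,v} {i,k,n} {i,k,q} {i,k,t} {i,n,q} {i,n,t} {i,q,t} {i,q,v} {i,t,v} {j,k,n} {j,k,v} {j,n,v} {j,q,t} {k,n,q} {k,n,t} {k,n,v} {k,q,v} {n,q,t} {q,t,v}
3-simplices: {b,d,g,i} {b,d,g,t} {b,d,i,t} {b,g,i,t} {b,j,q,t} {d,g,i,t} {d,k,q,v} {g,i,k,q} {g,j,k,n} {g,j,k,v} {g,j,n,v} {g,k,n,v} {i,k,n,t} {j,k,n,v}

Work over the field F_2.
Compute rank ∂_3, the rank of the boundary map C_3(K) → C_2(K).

n_0=10 n_1=43 n_2=47 n_3=14  [Z2]
∂1: piv[bd,bg,bi,bj,bk,bn,bq,bt,bv] rk=9  ker:dg,di,dk,dq,dt,dv,gi,gj,gk,gn,gq,gt,gv,ij,ik,in,iq,it,iv,jk,jn,jq,jt,jv,kn,kq,kt,kv,nq,nt,nv,qt,qv,tv
∂2: piv[bdg,bdi,bdt,bgi,bgt,bit,bjq,bjt,bjv,bkn,bkq,bnq,bqt,dkq,dkv,dqv,gik,giq,gjk,gjn,gjv,gkn,gkq,gkv,gnv,ikn,ikt,int,iqt,iqv,itv] rk=31  ker:dgi,dgt,dit,git,ikq,inq,jkn,jkv,jnv,jqt,knq,knt,knv,kqv,nqt,qtv
∂3: piv[bdgi,bdgt,bdit,bgit,bjqt,dkqv,gikq,gjkn,gjkv,gjnv,gknv,iknt] rk=12  ker:dgit,jknv
rk∂_3=12

rank∂_3=12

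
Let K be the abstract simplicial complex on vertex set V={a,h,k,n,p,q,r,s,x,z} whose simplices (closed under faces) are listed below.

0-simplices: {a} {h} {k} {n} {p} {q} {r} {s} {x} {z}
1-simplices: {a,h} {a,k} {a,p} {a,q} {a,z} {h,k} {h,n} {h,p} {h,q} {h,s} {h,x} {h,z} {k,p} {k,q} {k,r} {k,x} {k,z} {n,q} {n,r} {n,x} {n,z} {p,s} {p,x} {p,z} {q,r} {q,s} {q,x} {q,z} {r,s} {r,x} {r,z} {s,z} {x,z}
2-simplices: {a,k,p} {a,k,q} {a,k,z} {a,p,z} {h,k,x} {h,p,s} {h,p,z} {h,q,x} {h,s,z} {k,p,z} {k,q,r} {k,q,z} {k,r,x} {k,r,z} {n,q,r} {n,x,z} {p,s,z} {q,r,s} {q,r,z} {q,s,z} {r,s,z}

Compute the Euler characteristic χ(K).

χ(K)=-2

n_0=10 n_1=33 n_2=21
χ=+10−33+21=-2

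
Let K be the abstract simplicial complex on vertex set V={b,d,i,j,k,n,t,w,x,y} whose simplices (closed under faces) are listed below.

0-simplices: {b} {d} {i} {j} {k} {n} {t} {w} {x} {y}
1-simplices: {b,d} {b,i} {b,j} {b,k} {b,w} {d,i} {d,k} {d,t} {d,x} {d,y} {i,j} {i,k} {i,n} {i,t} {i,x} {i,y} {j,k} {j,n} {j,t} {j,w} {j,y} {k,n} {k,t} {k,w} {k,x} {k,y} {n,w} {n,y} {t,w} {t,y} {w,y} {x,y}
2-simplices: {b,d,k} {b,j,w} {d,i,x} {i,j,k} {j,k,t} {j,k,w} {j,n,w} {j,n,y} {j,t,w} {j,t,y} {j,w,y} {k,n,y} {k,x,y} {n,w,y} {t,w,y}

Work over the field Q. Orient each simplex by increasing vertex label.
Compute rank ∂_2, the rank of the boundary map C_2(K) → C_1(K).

n_0=10 n_1=32 n_2=15  [Q]
∂1: piv[bd,bi,bj,bk,bw,dt,dx,dy,in] rk=9  ker:di,dk,ij,ik,it,ix,iy,jk,jn,jt,jw,jy,kn,kt,kw,kx,ky,nw,ny,tw,ty,wy,xy
∂2: piv[bdk,bjw,dix,ijk,jkt,jkw,jnw,jny,jtw,jty,jwy,kny,kxy] rk=13  ker:nwy,twy
rk∂_2=13

rank∂_2=13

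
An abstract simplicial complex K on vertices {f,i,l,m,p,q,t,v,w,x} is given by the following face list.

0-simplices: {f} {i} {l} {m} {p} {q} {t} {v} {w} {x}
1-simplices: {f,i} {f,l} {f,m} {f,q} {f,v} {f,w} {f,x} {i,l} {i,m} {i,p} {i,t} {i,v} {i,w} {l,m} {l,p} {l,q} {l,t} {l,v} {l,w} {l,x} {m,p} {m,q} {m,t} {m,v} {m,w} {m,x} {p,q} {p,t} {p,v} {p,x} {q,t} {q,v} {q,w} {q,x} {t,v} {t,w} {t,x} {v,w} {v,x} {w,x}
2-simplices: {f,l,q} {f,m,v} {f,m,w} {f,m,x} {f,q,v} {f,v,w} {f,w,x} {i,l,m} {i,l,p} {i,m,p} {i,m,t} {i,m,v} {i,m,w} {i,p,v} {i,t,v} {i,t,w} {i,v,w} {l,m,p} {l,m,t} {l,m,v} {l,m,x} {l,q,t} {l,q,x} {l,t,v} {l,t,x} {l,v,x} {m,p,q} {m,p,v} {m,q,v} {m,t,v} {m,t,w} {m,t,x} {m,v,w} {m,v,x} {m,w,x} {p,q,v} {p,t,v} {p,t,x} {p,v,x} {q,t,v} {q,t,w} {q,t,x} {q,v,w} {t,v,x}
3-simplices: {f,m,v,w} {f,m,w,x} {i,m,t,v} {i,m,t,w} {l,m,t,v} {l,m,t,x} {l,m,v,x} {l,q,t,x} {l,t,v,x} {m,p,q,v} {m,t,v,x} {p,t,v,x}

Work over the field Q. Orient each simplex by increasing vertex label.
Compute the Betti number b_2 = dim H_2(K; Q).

n_0=10 n_1=40 n_2=44 n_3=12  [Q]
∂1: piv[fi,fl,fm,fq,fv,fw,fx,ip,it] rk=9  ker:il,im,iv,iw,lm,lp,lq,lt,lv,lw,lx,mp,mq,mt,mv,mw,mx,pq,pt,pv,px,qt,qv,qw,qx,tv,tw,tx,vw,vx,wx
∂2: piv[flq,fmv,fmw,fmx,fqv,fvw,fwx,ilm,ilp,imp,imt,imv,imw,ipv,itv,itw,lmt,lmv,lmx,lqt,lqx,ltx,lvx,mpq,mqv,ptv,ptx,qtv,qtw] rk=29  ker:ivw,lmp,ltv,mpv,mtv,mtw,mtx,mvw,mvx,mwx,pqv,pvx,qtx,qvw,tvx
∂3: piv[fmvw,fmwx,imtv,imtw,lmtv,lmtx,lmvx,lqtx,ltvx,mpqv,ptvx] rk=11  ker:mtvx
b_2=(44−29)−11=4

b_2=4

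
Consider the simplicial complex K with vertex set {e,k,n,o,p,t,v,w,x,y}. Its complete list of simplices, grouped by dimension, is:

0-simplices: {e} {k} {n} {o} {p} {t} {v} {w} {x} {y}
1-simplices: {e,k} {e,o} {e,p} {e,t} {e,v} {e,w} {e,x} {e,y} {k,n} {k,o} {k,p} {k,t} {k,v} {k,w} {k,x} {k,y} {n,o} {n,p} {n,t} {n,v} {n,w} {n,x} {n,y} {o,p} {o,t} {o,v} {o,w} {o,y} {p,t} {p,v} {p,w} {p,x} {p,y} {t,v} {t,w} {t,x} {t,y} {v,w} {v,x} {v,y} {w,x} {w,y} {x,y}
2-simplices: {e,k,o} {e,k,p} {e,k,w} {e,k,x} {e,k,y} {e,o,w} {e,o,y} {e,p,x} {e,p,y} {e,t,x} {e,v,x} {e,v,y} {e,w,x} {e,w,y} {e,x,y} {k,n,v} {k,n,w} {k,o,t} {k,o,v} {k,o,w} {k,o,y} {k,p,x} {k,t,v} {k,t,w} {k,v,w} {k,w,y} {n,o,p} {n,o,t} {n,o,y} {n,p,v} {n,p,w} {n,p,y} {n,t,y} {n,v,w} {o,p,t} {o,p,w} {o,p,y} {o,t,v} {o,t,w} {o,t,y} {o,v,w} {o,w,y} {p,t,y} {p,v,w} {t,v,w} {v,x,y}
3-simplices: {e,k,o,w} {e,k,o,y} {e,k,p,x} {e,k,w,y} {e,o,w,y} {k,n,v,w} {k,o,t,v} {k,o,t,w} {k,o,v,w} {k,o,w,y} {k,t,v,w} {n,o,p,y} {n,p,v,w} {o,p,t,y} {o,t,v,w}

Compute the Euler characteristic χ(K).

χ(K)=-2

n_0=10 n_1=43 n_2=46 n_3=15
χ=+10−43+46−15=-2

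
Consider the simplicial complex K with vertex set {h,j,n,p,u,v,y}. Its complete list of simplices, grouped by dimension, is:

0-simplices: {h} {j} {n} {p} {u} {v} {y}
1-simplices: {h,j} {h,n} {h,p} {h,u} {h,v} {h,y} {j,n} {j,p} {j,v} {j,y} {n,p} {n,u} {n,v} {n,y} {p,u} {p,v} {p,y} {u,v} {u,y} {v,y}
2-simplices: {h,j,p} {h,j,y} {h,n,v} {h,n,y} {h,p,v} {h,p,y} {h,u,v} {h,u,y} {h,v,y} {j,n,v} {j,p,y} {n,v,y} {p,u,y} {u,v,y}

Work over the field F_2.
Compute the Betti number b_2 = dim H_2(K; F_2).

n_0=7 n_1=20 n_2=14  [Z2]
∂1: piv[hj,hn,hp,hu,hv,hy] rk=6  ker:jn,jp,jv,jy,np,nu,nv,ny,pu,pv,py,uv,uy,vy
∂2: piv[hjp,hjy,hnv,hny,hpv,hpy,huv,huy,hvy,jnv,puy] rk=11  ker:jpy,nvy,uvy
b_2=(14−11)−0=3

b_2=3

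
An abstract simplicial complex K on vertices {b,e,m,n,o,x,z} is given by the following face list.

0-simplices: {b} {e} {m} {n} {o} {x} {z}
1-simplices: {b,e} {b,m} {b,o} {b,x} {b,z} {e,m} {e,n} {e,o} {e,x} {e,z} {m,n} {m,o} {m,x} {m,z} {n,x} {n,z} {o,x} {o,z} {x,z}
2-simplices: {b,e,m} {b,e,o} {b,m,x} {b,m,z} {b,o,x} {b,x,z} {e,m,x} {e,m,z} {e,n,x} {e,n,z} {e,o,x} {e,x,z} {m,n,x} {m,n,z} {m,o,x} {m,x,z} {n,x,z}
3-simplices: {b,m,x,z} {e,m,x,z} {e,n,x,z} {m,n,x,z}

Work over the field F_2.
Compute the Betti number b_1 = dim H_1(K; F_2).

n_0=7 n_1=19 n_2=17 n_3=4  [Z2]
∂1: piv[be,bm,bo,bx,bz,en] rk=6  ker:em,eo,ex,ez,mn,mo,mx,mz,nx,nz,ox,oz,xz
∂2: piv[bem,beo,bmx,bmz,box,bxz,emx,emz,enx,enz,mnx,mox] rk=12  ker:eox,exz,mnz,mxz,nxz
∂3: piv[bmxz,emxz,enxz,mnxz] rk=4
b_1=(19−6)−12=1

b_1=1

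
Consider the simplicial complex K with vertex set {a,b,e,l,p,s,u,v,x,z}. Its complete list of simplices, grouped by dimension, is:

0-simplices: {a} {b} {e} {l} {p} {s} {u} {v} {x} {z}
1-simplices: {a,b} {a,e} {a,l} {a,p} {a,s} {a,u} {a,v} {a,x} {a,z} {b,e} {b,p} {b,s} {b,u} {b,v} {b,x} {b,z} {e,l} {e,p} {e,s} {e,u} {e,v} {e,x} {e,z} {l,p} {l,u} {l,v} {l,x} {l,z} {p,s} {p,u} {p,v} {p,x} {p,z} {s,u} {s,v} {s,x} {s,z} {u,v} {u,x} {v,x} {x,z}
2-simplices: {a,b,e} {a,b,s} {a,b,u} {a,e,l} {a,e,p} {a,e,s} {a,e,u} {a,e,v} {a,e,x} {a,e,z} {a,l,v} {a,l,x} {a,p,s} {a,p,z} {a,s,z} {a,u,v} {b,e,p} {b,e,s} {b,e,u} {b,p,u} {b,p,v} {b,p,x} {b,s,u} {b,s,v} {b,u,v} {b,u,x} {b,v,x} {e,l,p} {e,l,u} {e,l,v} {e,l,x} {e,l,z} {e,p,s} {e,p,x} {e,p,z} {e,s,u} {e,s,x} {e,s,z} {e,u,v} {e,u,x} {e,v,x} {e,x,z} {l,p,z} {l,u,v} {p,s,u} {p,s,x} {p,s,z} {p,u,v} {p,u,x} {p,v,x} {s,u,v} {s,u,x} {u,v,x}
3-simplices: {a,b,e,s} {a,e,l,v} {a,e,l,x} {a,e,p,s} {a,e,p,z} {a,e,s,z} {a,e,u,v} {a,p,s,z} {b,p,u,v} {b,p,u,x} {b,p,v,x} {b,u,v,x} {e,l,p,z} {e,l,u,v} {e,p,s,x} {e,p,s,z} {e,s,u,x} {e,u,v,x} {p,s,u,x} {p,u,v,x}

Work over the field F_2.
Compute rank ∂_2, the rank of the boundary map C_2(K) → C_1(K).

rank∂_2=31

n_0=10 n_1=41 n_2=53 n_3=20  [Z2]
∂1: piv[ab,ae,al,ap,as,au,av,ax,az] rk=9  ker:be,bp,bs,bu,bv,bx,bz,el,ep,es,eu,ev,ex,ez,lp,lu,lv,lx,lz,ps,pu,pv,px,pz,su,sv,sx,sz,uv,ux,vx,xz
∂2: piv[abe,abs,abu,ael,aep,aes,aeu,aev,aex,aez,alv,alx,aps,apz,asz,auv,bep,bpu,bpv,bpx,bsu,bsv,buv,bux,bvx,elp,elu,elz,epx,esx,exz] rk=31  ker:bes,beu,elv,elx,eps,epz,esu,esz,euv,eux,evx,lpz,luv,psu,psx,psz,puv,pux,pvx,suv,sux,uvx
∂3: piv[abes,aelv,aelx,aeps,aepz,aesz,aeuv,apsz,bpuv,bpux,bpvx,buvx,elpz,eluv,epsx,esux,euvx,psux] rk=18  ker:epsz,puvx
rk∂_2=31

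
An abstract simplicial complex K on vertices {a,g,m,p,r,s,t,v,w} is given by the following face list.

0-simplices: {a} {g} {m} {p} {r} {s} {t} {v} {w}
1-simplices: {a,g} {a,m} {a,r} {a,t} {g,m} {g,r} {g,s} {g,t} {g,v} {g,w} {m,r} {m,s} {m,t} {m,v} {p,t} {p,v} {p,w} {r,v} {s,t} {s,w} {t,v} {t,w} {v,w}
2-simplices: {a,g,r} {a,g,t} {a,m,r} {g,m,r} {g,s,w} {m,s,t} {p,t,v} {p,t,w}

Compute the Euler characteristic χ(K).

χ(K)=-6

n_0=9 n_1=23 n_2=8
χ=+9−23+8=-6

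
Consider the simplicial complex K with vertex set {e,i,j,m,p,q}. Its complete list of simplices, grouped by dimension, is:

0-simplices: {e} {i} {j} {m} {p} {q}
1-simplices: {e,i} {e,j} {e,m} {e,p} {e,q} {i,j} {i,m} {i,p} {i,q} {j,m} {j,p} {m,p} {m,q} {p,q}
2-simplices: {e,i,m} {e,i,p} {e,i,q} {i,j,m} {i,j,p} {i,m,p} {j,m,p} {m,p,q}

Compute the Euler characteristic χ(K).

χ(K)=0

n_0=6 n_1=14 n_2=8
χ=+6−14+8=0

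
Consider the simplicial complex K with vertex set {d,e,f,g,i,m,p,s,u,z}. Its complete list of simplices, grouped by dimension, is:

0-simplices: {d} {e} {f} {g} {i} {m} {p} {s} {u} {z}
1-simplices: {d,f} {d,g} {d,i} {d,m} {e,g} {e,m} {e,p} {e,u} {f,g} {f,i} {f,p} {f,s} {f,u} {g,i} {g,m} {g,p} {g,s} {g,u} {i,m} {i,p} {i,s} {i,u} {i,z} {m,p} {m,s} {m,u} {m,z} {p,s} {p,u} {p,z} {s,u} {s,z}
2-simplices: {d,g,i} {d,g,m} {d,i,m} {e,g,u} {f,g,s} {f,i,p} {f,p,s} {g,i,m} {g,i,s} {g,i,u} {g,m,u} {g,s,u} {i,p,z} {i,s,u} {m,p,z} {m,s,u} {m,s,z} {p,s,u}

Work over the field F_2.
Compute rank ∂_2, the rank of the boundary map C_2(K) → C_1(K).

n_0=10 n_1=32 n_2=18  [Z2]
∂1: piv[df,dg,di,dm,eg,ep,eu,fs,iz] rk=9  ker:em,fg,fi,fp,fu,gi,gm,gp,gs,gu,im,ip,is,iu,mp,ms,mu,mz,ps,pu,pz,su,sz
∂2: piv[dgi,dgm,dim,egu,fgs,fip,fps,gis,giu,gmu,gsu,ipz,mpz,msu,msz,psu] rk=16  ker:gim,isu
rk∂_2=16

rank∂_2=16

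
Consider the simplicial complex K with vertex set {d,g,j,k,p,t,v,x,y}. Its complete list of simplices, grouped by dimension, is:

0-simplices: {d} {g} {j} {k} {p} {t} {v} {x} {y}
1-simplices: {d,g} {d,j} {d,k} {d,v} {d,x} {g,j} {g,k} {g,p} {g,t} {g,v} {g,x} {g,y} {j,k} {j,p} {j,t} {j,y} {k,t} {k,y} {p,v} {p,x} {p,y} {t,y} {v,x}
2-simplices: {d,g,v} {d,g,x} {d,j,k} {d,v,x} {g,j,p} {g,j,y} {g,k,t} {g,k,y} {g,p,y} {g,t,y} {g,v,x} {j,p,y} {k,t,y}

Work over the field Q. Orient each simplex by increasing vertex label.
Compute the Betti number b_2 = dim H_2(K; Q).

b_2=3

n_0=9 n_1=23 n_2=13  [Q]
∂1: piv[dg,dj,dk,dv,dx,gp,gt,gy] rk=8  ker:gj,gk,gv,gx,jk,jp,jt,jy,kt,ky,pv,px,py,ty,vx
∂2: piv[dgv,dgx,djk,dvx,gjp,gjy,gkt,gky,gpy,gty] rk=10  ker:gvx,jpy,kty
b_2=(13−10)−0=3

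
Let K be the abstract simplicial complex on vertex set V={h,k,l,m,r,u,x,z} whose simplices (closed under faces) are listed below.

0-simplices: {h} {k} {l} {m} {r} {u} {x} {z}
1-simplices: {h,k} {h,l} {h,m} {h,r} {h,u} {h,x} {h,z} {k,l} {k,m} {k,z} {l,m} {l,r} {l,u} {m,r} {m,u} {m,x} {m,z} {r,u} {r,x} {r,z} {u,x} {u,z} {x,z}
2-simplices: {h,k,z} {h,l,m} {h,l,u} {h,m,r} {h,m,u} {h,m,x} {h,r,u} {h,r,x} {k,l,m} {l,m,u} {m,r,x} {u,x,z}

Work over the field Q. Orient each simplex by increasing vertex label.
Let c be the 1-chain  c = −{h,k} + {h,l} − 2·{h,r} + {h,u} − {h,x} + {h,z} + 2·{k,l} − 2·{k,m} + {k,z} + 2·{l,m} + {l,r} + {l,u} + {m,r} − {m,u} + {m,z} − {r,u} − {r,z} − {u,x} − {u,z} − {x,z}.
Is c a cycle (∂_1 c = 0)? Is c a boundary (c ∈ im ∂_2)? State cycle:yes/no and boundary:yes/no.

n_0=8 n_1=23 n_2=12  [Q]
∂1: piv[hk,hl,hm,hr,hu,hx,hz] rk=7  ker:kl,km,kz,lm,lr,lu,mr,mu,mx,mz,ru,rx,rz,ux,uz,xz
∂2: piv[hkz,hlm,hlu,hmr,hmu,hmx,hru,hrx,klm,uxz] rk=10  ker:lmu,mrx
∂1c = {h} − 2·{k} − {l} − {m} + 2·{r} + 2·{u} − {x}

cycle:no boundary:no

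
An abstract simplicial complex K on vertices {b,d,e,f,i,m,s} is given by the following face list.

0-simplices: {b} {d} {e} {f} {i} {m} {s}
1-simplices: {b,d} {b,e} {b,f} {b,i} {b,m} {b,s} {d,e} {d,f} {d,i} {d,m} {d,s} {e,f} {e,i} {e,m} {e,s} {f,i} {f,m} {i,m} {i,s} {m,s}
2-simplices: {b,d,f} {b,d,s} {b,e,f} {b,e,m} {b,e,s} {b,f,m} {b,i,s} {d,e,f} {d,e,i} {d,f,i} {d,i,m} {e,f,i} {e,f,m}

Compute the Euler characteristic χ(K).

χ(K)=0

n_0=7 n_1=20 n_2=13
χ=+7−20+13=0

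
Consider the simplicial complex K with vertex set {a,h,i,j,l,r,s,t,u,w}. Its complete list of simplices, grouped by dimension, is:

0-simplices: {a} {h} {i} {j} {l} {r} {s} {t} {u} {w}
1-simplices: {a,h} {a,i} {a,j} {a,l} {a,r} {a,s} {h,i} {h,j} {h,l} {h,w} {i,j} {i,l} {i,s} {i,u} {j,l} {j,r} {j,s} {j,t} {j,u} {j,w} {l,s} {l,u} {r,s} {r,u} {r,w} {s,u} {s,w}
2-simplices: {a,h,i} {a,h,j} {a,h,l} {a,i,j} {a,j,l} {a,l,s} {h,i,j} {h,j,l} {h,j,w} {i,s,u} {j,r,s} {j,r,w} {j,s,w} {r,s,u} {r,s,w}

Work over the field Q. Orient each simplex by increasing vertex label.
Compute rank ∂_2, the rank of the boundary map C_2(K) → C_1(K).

rank∂_2=12

n_0=10 n_1=27 n_2=15  [Q]
∂1: piv[ah,ai,aj,al,ar,as,hw,iu,jt] rk=9  ker:hi,hj,hl,ij,il,is,jl,jr,js,ju,jw,ls,lu,rs,ru,rw,su,sw
∂2: piv[ahi,ahj,ahl,aij,ajl,als,hjw,isu,jrs,jrw,jsw,rsu] rk=12  ker:hij,hjl,rsw
rk∂_2=12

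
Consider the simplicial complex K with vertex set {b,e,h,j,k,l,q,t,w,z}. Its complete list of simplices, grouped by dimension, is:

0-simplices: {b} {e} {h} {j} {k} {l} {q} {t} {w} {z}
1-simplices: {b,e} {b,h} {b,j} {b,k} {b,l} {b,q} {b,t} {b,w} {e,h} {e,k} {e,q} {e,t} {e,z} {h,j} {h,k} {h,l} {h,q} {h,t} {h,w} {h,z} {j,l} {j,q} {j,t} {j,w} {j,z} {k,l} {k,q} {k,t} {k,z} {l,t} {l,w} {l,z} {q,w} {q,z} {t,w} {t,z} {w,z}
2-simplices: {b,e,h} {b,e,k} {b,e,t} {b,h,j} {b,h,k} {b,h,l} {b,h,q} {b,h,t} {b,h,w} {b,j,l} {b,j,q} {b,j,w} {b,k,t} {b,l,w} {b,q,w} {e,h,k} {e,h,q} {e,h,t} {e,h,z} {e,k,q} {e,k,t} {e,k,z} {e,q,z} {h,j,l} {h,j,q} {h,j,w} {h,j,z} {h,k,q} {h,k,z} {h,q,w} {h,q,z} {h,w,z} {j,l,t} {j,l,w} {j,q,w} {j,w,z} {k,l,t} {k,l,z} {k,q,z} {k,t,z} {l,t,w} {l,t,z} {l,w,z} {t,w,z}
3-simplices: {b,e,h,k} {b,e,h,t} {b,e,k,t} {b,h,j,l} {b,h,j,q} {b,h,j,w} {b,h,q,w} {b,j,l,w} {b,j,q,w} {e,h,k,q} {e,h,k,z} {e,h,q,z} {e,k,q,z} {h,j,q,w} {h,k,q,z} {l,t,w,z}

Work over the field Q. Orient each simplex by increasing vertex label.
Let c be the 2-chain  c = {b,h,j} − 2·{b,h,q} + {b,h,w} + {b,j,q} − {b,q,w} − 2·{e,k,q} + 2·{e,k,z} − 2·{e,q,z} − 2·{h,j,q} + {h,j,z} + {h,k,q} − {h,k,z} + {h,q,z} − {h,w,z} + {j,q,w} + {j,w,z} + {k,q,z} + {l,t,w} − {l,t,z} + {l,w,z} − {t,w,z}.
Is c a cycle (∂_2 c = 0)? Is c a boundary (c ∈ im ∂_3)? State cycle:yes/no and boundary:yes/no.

n_0=10 n_1=37 n_2=44 n_3=16  [Q]
∂1: piv[be,bh,bj,bk,bl,bq,bt,bw,ez] rk=9  ker:eh,ek,eq,et,hj,hk,hl,hq,ht,hw,hz,jl,jq,jt,jw,jz,kl,kq,kt,kz,lt,lw,lz,qw,qz,tw,tz,wz
∂2: piv[beh,bek,bet,bhj,bhk,bhl,bhq,bht,bhw,bjl,bjq,bjw,bkt,blw,bqw,ehq,ehz,ekq,ekz,eqz,hjz,hwz,jlt,klt,klz,ktz,ltw,lwz] rk=28  ker:ehk,eht,ekt,hjl,hjq,hjw,hkq,hkz,hqw,hqz,jlw,jqw,jwz,kqz,ltz,twz
∂3: piv[behk,beht,bekt,bhjl,bhjq,bhjw,bhqw,bjlw,bjqw,ehkq,ehkz,ehqz,ekqz,ltwz] rk=14  ker:hjqw,hkqz
∂2c = 0
c vs im∂3: residual ≠ 0 ⇒ not boundary

cycle:yes boundary:no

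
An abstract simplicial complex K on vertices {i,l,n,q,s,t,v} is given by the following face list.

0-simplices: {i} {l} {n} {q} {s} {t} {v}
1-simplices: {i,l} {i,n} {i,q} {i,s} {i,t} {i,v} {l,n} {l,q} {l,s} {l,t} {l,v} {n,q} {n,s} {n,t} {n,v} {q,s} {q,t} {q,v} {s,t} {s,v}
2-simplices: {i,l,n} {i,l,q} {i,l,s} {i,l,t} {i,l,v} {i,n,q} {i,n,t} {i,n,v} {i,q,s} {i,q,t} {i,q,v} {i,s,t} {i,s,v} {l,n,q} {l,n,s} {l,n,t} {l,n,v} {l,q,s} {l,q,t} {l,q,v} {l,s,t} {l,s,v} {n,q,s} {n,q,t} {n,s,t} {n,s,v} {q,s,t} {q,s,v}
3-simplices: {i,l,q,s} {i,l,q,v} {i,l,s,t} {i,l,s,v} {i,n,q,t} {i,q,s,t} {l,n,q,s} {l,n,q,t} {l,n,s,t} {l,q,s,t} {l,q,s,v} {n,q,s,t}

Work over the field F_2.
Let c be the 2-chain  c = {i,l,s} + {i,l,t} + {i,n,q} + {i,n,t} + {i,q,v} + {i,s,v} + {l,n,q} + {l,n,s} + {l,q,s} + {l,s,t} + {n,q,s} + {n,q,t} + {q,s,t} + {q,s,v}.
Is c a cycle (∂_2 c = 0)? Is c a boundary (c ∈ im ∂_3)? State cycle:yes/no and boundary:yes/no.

cycle:yes boundary:yes

n_0=7 n_1=20 n_2=28 n_3=12  [Z2]
∂1: piv[il,in,iq,is,it,iv] rk=6  ker:ln,lq,ls,lt,lv,nq,ns,nt,nv,qs,qt,qv,st,sv
∂2: piv[iln,ilq,ils,ilt,ilv,inq,int,inv,iqs,iqt,iqv,ist,isv,lns] rk=14  ker:lnq,lnt,lnv,lqs,lqt,lqv,lst,lsv,nqs,nqt,nst,nsv,qst,qsv
∂3: piv[ilqs,ilqv,ilst,ilsv,inqt,iqst,lnqs,lnqt,lnst,lqst,lqsv] rk=11  ker:nqst
∂2c = 0
c vs im∂3: reduces to 0 ⇒ boundary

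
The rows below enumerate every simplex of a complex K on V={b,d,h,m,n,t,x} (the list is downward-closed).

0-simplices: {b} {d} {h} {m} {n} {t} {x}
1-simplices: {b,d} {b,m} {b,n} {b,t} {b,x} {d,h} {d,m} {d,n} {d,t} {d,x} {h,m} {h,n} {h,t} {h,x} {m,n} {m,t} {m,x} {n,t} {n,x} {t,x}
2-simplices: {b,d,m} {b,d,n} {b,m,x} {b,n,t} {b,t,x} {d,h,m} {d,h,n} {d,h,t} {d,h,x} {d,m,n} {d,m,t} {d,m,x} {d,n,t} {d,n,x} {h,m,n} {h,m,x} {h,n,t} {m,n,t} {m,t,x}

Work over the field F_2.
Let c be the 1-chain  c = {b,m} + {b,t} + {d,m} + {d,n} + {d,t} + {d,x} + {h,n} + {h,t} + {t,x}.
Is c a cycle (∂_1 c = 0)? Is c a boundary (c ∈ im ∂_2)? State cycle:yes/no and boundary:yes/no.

n_0=7 n_1=20 n_2=19  [Z2]
∂1: piv[bd,bm,bn,bt,bx,dh] rk=6  ker:dm,dn,dt,dx,hm,hn,ht,hx,mn,mt,mx,nt,nx,tx
∂2: piv[bdm,bdn,bmx,bnt,btx,dhm,dhn,dht,dhx,dmn,dmt,dmx,dnt,dnx] rk=14  ker:hmn,hmx,hnt,mnt,mtx
∂1c = 0
c vs im∂2: reduces to 0 ⇒ boundary

cycle:yes boundary:yes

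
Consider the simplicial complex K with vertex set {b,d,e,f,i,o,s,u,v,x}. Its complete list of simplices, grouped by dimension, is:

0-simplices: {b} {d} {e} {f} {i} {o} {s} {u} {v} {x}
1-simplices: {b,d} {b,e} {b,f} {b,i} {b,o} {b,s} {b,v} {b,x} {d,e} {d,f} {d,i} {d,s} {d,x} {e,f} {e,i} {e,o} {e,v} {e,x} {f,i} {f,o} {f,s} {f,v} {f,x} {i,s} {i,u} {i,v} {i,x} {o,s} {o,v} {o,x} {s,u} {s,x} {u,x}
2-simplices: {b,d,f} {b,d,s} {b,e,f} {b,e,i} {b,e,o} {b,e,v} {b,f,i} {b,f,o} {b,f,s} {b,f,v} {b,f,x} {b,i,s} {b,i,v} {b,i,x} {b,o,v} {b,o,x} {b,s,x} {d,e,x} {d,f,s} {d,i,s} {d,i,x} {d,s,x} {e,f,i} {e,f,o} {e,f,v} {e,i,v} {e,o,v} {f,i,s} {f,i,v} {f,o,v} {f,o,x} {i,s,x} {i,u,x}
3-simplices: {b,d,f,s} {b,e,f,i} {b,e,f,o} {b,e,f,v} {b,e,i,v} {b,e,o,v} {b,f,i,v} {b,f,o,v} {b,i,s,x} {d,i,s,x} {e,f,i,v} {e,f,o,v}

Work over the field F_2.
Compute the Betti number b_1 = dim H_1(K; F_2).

b_1=3

n_0=10 n_1=33 n_2=33 n_3=12  [Z2]
∂1: piv[bd,be,bf,bi,bo,bs,bv,bx,iu] rk=9  ker:de,df,di,ds,dx,ef,ei,eo,ev,ex,fi,fo,fs,fv,fx,is,iv,ix,os,ov,ox,su,sx,ux
∂2: piv[bdf,bds,bef,bei,beo,bev,bfi,bfo,bfs,bfv,bfx,bis,biv,bix,bov,box,bsx,dex,dis,dix,iux] rk=21  ker:dfs,dsx,efi,efo,efv,eiv,eov,fis,fiv,fov,fox,isx
∂3: piv[bdfs,befi,befo,befv,beiv,beov,bfiv,bfov,bisx,disx] rk=10  ker:efiv,efov
b_1=(33−9)−21=3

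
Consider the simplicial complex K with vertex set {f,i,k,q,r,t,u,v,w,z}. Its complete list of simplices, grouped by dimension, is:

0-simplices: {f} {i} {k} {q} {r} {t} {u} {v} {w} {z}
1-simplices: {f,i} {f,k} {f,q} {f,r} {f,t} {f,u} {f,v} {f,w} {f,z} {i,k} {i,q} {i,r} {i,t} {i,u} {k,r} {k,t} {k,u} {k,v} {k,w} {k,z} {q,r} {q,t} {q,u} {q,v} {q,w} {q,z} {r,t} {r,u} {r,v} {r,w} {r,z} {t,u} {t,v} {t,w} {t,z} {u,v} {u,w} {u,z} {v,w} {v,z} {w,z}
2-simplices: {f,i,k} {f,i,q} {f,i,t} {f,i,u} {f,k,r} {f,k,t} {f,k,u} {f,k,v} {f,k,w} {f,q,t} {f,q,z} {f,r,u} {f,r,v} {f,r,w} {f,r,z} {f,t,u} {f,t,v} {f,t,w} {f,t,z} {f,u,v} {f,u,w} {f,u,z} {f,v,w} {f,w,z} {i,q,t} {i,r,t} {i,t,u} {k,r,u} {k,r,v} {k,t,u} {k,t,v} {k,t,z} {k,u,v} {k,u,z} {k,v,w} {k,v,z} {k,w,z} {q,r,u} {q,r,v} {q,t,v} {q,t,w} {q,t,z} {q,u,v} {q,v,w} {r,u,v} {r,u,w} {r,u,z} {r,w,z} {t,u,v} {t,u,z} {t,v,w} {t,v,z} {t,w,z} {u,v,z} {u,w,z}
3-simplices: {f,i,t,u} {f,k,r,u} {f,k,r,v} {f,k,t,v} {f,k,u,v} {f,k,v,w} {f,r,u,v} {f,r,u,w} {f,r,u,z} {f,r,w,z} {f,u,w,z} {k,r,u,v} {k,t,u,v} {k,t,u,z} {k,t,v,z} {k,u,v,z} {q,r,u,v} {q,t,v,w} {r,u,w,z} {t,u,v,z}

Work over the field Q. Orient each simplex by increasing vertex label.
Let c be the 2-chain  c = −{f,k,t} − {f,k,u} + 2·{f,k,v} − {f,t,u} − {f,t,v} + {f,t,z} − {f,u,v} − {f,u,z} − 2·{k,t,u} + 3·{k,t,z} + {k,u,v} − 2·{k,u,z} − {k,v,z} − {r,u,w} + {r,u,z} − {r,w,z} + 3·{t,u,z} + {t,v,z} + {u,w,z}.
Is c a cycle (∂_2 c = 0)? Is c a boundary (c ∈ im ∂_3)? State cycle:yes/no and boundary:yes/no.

n_0=10 n_1=41 n_2=55 n_3=20  [Q]
∂1: piv[fi,fk,fq,fr,ft,fu,fv,fw,fz] rk=9  ker:ik,iq,ir,it,iu,kr,kt,ku,kv,kw,kz,qr,qt,qu,qv,qw,qz,rt,ru,rv,rw,rz,tu,tv,tw,tz,uv,uw,uz,vw,vz,wz
∂2: piv[fik,fiq,fit,fiu,fkr,fkt,fku,fkv,fkw,fqt,fqz,fru,frv,frw,frz,ftu,ftv,ftw,ftz,fuv,fuw,fuz,fvw,fwz,irt,ktz,kvz,qru,qrv,qtv,qtw] rk=31  ker:iqt,itu,kru,krv,ktu,ktv,kuv,kuz,kvw,kwz,qtz,quv,qvw,ruv,ruw,ruz,rwz,tuv,tuz,tvw,tvz,twz,uvz,uwz
∂3: piv[fitu,fkru,fkrv,fktv,fkuv,fkvw,fruv,fruw,fruz,frwz,fuwz,ktuv,ktuz,ktvz,kuvz,qruv,qtvw] rk=17  ker:kruv,ruwz,tuvz
∂2c = 0
c vs im∂3: residual ≠ 0 ⇒ not boundary

cycle:yes boundary:no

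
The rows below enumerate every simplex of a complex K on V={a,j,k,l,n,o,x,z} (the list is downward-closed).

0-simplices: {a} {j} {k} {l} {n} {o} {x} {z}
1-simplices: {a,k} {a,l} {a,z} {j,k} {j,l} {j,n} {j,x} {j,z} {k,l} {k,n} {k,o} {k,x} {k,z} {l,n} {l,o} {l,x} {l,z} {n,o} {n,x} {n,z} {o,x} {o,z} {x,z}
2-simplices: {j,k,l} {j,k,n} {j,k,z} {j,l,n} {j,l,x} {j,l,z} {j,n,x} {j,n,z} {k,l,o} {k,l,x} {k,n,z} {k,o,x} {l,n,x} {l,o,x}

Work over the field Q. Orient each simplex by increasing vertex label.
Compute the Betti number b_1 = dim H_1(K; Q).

n_0=8 n_1=23 n_2=14  [Q]
∂1: piv[ak,al,az,jk,jn,jx,ko] rk=7  ker:jl,jz,kl,kn,kx,kz,ln,lo,lx,lz,no,nx,nz,ox,oz,xz
∂2: piv[jkl,jkn,jkz,jln,jlx,jlz,jnx,jnz,klo,klx,kox] rk=11  ker:knz,lnx,lox
b_1=(23−7)−11=5

b_1=5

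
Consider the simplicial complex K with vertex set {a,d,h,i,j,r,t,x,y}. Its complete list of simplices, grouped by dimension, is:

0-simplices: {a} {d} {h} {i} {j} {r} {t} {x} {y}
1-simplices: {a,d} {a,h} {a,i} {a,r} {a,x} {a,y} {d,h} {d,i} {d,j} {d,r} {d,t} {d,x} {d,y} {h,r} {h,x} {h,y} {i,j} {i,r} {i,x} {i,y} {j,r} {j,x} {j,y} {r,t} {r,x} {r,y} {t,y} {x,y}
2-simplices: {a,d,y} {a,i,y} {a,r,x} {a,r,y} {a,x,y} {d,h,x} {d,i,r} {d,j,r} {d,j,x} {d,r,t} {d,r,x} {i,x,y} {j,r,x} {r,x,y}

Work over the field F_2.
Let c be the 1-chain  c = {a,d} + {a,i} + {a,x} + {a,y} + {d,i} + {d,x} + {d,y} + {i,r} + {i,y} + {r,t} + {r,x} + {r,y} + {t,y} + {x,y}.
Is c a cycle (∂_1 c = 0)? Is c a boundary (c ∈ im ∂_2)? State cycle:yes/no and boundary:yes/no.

n_0=9 n_1=28 n_2=14  [Z2]
∂1: piv[ad,ah,ai,ar,ax,ay,dj,dt] rk=8  ker:dh,di,dr,dx,dy,hr,hx,hy,ij,ir,ix,iy,jr,jx,jy,rt,rx,ry,ty,xy
∂2: piv[ady,aiy,arx,ary,axy,dhx,dir,djr,djx,drt,drx,ixy] rk=12  ker:jrx,rxy
∂1c = 0
c vs im∂2: residual ≠ 0 ⇒ not boundary

cycle:yes boundary:no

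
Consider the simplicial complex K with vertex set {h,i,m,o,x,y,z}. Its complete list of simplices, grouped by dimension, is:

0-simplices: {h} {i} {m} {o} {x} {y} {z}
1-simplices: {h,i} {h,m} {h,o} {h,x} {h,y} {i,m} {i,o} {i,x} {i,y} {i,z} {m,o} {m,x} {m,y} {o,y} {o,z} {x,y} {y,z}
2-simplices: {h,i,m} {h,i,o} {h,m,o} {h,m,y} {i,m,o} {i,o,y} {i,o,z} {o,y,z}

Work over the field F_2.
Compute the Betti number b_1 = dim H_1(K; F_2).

b_1=4

n_0=7 n_1=17 n_2=8  [Z2]
∂1: piv[hi,hm,ho,hx,hy,iz] rk=6  ker:im,io,ix,iy,mo,mx,my,oy,oz,xy,yz
∂2: piv[him,hio,hmo,hmy,ioy,ioz,oyz] rk=7  ker:imo
b_1=(17−6)−7=4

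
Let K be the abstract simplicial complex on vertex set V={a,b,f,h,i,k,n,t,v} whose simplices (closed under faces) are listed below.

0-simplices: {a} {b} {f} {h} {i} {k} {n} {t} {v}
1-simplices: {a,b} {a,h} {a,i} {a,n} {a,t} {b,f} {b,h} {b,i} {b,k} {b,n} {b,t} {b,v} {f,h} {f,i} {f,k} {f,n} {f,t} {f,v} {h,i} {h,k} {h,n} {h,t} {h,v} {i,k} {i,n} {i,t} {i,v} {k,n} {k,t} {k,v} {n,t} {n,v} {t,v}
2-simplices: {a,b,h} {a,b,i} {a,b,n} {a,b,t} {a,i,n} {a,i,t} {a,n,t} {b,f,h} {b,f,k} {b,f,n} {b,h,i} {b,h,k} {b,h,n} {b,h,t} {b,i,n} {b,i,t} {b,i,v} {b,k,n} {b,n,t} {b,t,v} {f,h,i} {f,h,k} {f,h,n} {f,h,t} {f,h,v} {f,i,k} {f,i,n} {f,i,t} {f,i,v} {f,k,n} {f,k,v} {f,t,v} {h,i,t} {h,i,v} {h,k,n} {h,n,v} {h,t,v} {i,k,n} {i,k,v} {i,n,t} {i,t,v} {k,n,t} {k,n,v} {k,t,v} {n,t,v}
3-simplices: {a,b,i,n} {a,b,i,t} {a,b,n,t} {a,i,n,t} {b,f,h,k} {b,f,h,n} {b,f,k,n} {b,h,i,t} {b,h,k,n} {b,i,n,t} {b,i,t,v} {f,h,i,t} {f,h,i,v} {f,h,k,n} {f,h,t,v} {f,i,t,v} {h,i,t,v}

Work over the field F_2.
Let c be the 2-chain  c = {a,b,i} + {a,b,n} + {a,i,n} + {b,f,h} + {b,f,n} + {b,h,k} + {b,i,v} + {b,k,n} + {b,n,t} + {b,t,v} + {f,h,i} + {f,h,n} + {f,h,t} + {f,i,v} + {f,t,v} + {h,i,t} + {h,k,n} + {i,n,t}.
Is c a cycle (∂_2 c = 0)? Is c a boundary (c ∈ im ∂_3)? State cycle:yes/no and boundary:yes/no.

cycle:yes boundary:yes

n_0=9 n_1=33 n_2=45 n_3=17  [Z2]
∂1: piv[ab,ah,ai,an,at,bf,bk,bv] rk=8  ker:bh,bi,bn,bt,fh,fi,fk,fn,ft,fv,hi,hk,hn,ht,hv,ik,in,it,iv,kn,kt,kv,nt,nv,tv
∂2: piv[abh,abi,abn,abt,ain,ait,ant,bfh,bfk,bfn,bhi,bhk,bhn,bht,biv,bkn,btv,fhi,fht,fhv,fik,fiv,fkv,hnv,knt] rk=25  ker:bin,bit,bnt,fhk,fhn,fin,fit,fkn,ftv,hit,hiv,hkn,htv,ikn,ikv,int,itv,knv,ktv,ntv
∂3: piv[abin,abit,abnt,aint,bfhk,bfhn,bfkn,bhit,bhkn,bitv,fhit,fhiv,fhtv,fitv] rk=14  ker:bint,fhkn,hitv
∂2c = 0
c vs im∂3: reduces to 0 ⇒ boundary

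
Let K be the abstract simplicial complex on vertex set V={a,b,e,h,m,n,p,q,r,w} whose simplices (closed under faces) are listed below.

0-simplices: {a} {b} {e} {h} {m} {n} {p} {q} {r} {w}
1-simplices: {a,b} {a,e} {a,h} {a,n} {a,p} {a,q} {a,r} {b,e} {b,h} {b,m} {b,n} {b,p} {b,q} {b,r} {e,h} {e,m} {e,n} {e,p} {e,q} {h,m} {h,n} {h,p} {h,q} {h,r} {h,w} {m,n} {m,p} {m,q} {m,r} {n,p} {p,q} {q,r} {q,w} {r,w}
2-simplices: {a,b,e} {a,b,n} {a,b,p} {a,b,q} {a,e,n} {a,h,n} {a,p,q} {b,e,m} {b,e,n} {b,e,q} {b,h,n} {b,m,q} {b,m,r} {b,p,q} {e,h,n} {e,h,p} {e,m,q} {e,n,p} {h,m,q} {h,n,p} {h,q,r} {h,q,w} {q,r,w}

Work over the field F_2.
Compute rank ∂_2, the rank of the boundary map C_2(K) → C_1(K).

rank∂_2=19

n_0=10 n_1=34 n_2=23  [Z2]
∂1: piv[ab,ae,ah,an,ap,aq,ar,bm,hw] rk=9  ker:be,bh,bn,bp,bq,br,eh,em,en,ep,eq,hm,hn,hp,hq,hr,mn,mp,mq,mr,np,pq,qr,qw,rw
∂2: piv[abe,abn,abp,abq,aen,ahn,apq,bem,beq,bhn,bmq,bmr,ehn,ehp,enp,hmq,hqr,hqw,qrw] rk=19  ker:ben,bpq,emq,hnp
rk∂_2=19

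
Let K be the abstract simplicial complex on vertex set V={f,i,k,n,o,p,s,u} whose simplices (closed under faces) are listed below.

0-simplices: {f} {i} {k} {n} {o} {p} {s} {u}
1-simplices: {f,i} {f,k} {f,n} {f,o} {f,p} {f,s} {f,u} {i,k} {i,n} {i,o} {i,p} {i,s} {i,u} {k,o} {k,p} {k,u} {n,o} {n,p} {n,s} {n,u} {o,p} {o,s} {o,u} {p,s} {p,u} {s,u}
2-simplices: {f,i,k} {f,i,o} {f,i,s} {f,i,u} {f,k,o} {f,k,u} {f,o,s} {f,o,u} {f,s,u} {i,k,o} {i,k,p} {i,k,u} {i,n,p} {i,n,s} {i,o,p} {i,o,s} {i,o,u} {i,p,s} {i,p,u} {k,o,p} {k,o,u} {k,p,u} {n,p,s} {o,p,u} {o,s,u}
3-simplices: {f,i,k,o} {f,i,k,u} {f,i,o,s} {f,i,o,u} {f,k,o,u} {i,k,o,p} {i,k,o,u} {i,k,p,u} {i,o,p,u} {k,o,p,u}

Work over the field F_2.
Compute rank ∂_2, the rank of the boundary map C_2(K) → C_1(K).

n_0=8 n_1=26 n_2=25 n_3=10  [Z2]
∂1: piv[fi,fk,fn,fo,fp,fs,fu] rk=7  ker:ik,in,io,ip,is,iu,ko,kp,ku,no,np,ns,nu,op,os,ou,ps,pu,su
∂2: piv[fik,fio,fis,fiu,fko,fku,fos,fou,fsu,ikp,inp,ins,iop,ips,ipu] rk=15  ker:iko,iku,ios,iou,kop,kou,kpu,nps,opu,osu
∂3: piv[fiko,fiku,fios,fiou,fkou,ikop,ikpu,iopu] rk=8  ker:ikou,kopu
rk∂_2=15

rank∂_2=15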